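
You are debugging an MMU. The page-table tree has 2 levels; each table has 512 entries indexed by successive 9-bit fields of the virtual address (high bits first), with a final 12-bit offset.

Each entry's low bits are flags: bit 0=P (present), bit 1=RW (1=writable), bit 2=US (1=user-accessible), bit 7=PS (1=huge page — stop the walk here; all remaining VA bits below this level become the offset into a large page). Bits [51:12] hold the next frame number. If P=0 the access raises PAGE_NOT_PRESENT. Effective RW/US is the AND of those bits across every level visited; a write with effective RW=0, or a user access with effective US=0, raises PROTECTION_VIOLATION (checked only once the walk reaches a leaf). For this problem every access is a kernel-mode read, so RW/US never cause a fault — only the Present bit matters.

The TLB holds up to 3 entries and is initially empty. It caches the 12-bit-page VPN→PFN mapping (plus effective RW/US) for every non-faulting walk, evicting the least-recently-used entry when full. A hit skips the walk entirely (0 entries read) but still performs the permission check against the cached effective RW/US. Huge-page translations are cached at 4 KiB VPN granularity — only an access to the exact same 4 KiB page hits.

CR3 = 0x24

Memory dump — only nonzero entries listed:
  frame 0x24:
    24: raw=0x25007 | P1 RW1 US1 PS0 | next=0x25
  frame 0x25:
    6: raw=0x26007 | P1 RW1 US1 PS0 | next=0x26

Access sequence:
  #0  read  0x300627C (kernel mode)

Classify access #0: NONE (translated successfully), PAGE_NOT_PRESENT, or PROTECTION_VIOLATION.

Trace:
#0 VA=0x300627C (r,kernel):
  L0: frame=0x24 idx=24 entry=0x25007 [P=1 RW=1 US=1 PS=0]
  L1: frame=0x25 idx=6 entry=0x26007 [P=1 RW=1 US=1 PS=0]
  ⇒ phys 0x2627C  [2 reads]

Access #0 fault: NONE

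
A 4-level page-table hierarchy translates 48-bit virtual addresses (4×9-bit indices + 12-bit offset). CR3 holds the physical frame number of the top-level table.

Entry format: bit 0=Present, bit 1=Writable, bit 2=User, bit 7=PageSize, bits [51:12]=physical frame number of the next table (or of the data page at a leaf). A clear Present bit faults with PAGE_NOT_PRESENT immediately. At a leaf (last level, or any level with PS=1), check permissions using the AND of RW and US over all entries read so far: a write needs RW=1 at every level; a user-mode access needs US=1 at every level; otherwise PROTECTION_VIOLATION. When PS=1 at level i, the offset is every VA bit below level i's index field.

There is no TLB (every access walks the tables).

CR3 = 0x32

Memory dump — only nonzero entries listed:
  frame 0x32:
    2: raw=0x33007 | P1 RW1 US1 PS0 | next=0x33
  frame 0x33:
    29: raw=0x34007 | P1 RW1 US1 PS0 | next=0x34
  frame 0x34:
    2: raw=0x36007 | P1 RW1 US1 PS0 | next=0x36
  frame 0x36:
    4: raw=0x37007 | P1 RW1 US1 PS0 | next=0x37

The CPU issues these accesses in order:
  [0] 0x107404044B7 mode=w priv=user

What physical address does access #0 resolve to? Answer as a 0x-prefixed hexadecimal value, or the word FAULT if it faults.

Walk each access:
#0 VA=0x107404044B7 (w,user):
  [0] read 0x32 idx=2: raw=0x33007 flags P=1 W=1 U=1 S=0
  [1] read 0x33 idx=29: raw=0x34007 flags P=1 W=1 U=1 S=0
  [2] read 0x34 idx=2: raw=0x36007 flags P=1 W=1 U=1 S=0
  [3] read 0x36 idx=4: raw=0x37007 flags P=1 W=1 U=1 S=0
  → PA=0x374B7  (4 entries read)

Access #0 PA: 0x374B7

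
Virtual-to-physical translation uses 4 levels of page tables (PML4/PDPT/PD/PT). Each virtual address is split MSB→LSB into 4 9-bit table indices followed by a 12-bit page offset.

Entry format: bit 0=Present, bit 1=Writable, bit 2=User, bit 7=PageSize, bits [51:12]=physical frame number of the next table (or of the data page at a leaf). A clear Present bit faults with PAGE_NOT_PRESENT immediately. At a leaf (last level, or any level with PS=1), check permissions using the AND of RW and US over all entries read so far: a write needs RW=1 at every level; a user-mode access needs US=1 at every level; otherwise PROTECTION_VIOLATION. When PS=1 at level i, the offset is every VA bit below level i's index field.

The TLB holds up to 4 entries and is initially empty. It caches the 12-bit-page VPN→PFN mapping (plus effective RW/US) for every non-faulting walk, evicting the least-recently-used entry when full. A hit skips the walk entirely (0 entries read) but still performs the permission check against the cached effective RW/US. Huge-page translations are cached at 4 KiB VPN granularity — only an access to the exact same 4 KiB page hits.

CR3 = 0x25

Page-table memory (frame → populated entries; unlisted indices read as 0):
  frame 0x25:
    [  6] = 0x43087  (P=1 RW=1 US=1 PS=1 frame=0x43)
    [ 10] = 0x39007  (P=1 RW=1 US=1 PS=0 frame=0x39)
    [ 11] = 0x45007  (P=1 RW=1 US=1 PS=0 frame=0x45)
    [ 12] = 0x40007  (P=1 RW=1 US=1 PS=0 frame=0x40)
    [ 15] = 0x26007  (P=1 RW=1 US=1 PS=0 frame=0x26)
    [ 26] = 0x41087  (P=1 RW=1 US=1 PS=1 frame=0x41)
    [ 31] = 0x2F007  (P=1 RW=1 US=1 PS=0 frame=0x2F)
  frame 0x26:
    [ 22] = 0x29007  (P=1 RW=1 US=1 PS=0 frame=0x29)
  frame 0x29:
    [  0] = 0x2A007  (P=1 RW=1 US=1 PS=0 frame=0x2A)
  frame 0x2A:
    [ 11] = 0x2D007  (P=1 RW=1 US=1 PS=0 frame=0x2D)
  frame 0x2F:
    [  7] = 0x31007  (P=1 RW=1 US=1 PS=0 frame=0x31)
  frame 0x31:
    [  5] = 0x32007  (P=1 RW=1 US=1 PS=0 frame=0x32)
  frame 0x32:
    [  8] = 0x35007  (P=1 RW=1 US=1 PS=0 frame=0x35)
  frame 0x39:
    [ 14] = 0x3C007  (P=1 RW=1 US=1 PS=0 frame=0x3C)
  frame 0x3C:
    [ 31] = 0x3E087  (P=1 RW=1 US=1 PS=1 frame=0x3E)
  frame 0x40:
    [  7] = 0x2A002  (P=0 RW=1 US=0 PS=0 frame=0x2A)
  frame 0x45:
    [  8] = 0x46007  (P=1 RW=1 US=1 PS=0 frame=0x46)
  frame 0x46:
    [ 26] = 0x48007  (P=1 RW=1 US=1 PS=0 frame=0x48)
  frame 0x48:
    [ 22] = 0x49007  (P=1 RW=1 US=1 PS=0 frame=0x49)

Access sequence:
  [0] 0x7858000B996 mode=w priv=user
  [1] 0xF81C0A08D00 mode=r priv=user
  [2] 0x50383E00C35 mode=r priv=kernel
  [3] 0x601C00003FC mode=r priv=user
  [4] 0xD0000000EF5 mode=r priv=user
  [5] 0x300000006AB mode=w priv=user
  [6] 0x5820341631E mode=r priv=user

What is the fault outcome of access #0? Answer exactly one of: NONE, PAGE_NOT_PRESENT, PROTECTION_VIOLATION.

Per-access translation:
#0 VA=0x7858000B996 (w,user):
  lvl0: tbl 0x25, slot 15 ⇒ 0x26007 (P1/RW1/US1/PS0)
  lvl1: tbl 0x26, slot 22 ⇒ 0x29007 (P1/RW1/US1/PS0)
  lvl2: tbl 0x29, slot 0 ⇒ 0x2A007 (P1/RW1/US1/PS0)
  lvl3: tbl 0x2A, slot 11 ⇒ 0x2D007 (P1/RW1/US1/PS0)
  → PA=0x2D996  (4 entries read)
#1 VA=0xF81C0A08D00 (r,user):
  lvl0: tbl 0x25, slot 31 ⇒ 0x2F007 (P1/RW1/US1/PS0)
  lvl1: tbl 0x2F, slot 7 ⇒ 0x31007 (P1/RW1/US1/PS0)
  lvl2: tbl 0x31, slot 5 ⇒ 0x32007 (P1/RW1/US1/PS0)
  lvl3: tbl 0x32, slot 8 ⇒ 0x35007 (P1/RW1/US1/PS0)
  → PA=0x35D00  (4 entries read)
#2 VA=0x50383E00C35 (r,kernel):
  lvl0: tbl 0x25, slot 10 ⇒ 0x39007 (P1/RW1/US1/PS0)
  lvl1: tbl 0x39, slot 14 ⇒ 0x3C007 (P1/RW1/US1/PS0)
  lvl2: tbl 0x3C, slot 31 ⇒ 0x3E087 (P1/RW1/US1/PS1)
  → PA=0x3EC35 (huge @L2)  (3 entries read)
#3 VA=0x601C00003FC (r,user):
  lvl0: tbl 0x25, slot 12 ⇒ 0x40007 (P1/RW1/US1/PS0)
  lvl1: tbl 0x40, slot 7 ⇒ 0x2A002 (P0/RW1/US0/PS0)
  → PAGE_NOT_PRESENT  (2 entries read)
#4 VA=0xD0000000EF5 (r,user):
  lvl0: tbl 0x25, slot 26 ⇒ 0x41087 (P1/RW1/US1/PS1)
  → PA=0x41EF5 (huge @L0)  (1 entries read)
#5 VA=0x300000006AB (w,user):
  lvl0: tbl 0x25, slot 6 ⇒ 0x43087 (P1/RW1/US1/PS1)
  → PA=0x436AB (huge @L0)  (1 entries read)
#6 VA=0x5820341631E (r,user):
  lvl0: tbl 0x25, slot 11 ⇒ 0x45007 (P1/RW1/US1/PS0)
  lvl1: tbl 0x45, slot 8 ⇒ 0x46007 (P1/RW1/US1/PS0)
  lvl2: tbl 0x46, slot 26 ⇒ 0x48007 (P1/RW1/US1/PS0)
  lvl3: tbl 0x48, slot 22 ⇒ 0x49007 (P1/RW1/US1/PS0)
  → PA=0x4931E  (4 entries read)

Access #0 fault: NONE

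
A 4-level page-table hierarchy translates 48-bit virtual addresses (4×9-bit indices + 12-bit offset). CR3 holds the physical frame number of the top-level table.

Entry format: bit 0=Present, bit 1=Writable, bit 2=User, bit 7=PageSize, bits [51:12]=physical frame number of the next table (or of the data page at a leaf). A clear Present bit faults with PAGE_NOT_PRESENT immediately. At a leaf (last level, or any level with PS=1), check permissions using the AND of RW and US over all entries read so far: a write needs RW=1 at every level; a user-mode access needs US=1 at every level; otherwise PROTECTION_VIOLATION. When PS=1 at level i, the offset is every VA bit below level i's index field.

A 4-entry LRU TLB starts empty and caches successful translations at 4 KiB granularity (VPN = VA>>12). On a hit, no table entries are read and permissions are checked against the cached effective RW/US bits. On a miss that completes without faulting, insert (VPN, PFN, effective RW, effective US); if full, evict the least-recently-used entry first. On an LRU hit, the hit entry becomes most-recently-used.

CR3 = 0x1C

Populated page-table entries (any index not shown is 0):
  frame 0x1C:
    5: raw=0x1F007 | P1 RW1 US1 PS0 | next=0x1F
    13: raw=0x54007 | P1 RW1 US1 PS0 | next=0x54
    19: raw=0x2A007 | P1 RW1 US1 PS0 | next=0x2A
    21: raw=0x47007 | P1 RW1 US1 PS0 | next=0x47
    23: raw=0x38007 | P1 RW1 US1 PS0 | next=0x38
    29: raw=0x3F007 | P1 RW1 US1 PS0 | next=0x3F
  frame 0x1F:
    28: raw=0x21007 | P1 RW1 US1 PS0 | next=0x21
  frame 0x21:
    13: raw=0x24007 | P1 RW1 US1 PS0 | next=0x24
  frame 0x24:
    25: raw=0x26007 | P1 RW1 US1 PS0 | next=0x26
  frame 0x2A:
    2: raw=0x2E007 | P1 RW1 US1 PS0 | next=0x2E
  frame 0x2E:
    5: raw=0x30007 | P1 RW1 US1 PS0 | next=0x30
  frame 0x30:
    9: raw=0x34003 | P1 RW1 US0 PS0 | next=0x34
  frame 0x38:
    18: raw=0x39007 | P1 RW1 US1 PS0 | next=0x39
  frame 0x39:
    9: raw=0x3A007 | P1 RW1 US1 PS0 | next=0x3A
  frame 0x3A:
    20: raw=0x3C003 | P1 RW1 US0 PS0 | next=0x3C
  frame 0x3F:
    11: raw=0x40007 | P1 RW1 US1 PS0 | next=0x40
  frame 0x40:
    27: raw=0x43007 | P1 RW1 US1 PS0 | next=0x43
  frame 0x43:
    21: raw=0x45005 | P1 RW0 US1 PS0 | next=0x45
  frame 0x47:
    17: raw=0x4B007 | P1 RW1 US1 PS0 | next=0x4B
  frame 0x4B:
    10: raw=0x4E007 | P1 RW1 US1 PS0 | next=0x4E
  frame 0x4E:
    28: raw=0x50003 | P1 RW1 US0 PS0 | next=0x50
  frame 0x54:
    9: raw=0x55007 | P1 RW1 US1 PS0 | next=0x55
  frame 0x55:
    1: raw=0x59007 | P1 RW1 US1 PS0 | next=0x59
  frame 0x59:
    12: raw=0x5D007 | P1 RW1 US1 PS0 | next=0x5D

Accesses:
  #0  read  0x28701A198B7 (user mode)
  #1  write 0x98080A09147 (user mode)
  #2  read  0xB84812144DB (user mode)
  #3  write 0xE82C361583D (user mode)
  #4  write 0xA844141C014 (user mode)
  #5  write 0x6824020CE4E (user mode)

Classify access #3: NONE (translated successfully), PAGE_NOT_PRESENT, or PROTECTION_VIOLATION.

Trace:
#0 VA=0x28701A198B7 (r,user):
  L0: frame=0x1C idx=5 entry=0x1F007 [P=1 RW=1 US=1 PS=0]
  L1: frame=0x1F idx=28 entry=0x21007 [P=1 RW=1 US=1 PS=0]
  L2: frame=0x21 idx=13 entry=0x24007 [P=1 RW=1 US=1 PS=0]
  L3: frame=0x24 idx=25 entry=0x26007 [P=1 RW=1 US=1 PS=0]
  ✓ 0x268B7  — 4 lookups
#1 VA=0x98080A09147 (w,user):
  L0: frame=0x1C idx=19 entry=0x2A007 [P=1 RW=1 US=1 PS=0]
  L1: frame=0x2A idx=2 entry=0x2E007 [P=1 RW=1 US=1 PS=0]
  L2: frame=0x2E idx=5 entry=0x30007 [P=1 RW=1 US=1 PS=0]
  L3: frame=0x30 idx=9 entry=0x34003 [P=1 RW=1 US=0 PS=0]
  ✗ PROTECTION_VIOLATION  [4 reads]
#2 VA=0xB84812144DB (r,user):
  L0: frame=0x1C idx=23 entry=0x38007 [P=1 RW=1 US=1 PS=0]
  L1: frame=0x38 idx=18 entry=0x39007 [P=1 RW=1 US=1 PS=0]
  L2: frame=0x39 idx=9 entry=0x3A007 [P=1 RW=1 US=1 PS=0]
  L3: frame=0x3A idx=20 entry=0x3C003 [P=1 RW=1 US=0 PS=0]
  ✗ PROTECTION_VIOLATION  [4 reads]
#3 VA=0xE82C361583D (w,user):
  L0: frame=0x1C idx=29 entry=0x3F007 [P=1 RW=1 US=1 PS=0]
  L1: frame=0x3F idx=11 entry=0x40007 [P=1 RW=1 US=1 PS=0]
  L2: frame=0x40 idx=27 entry=0x43007 [P=1 RW=1 US=1 PS=0]
  L3: frame=0x43 idx=21 entry=0x45005 [P=1 RW=0 US=1 PS=0]
  ✗ PROTECTION_VIOLATION  [4 reads]
#4 VA=0xA844141C014 (w,user):
  L0: frame=0x1C idx=21 entry=0x47007 [P=1 RW=1 US=1 PS=0]
  L1: frame=0x47 idx=17 entry=0x4B007 [P=1 RW=1 US=1 PS=0]
  L2: frame=0x4B idx=10 entry=0x4E007 [P=1 RW=1 US=1 PS=0]
  L3: frame=0x4E idx=28 entry=0x50003 [P=1 RW=1 US=0 PS=0]
  ✗ PROTECTION_VIOLATION  [4 reads]
#5 VA=0x6824020CE4E (w,user):
  L0: frame=0x1C idx=13 entry=0x54007 [P=1 RW=1 US=1 PS=0]
  L1: frame=0x54 idx=9 entry=0x55007 [P=1 RW=1 US=1 PS=0]
  L2: frame=0x55 idx=1 entry=0x59007 [P=1 RW=1 US=1 PS=0]
  L3: frame=0x59 idx=12 entry=0x5D007 [P=1 RW=1 US=1 PS=0]
  ✓ 0x5DE4E  — 4 lookups

Access #3 fault: PROTECTION_VIOLATION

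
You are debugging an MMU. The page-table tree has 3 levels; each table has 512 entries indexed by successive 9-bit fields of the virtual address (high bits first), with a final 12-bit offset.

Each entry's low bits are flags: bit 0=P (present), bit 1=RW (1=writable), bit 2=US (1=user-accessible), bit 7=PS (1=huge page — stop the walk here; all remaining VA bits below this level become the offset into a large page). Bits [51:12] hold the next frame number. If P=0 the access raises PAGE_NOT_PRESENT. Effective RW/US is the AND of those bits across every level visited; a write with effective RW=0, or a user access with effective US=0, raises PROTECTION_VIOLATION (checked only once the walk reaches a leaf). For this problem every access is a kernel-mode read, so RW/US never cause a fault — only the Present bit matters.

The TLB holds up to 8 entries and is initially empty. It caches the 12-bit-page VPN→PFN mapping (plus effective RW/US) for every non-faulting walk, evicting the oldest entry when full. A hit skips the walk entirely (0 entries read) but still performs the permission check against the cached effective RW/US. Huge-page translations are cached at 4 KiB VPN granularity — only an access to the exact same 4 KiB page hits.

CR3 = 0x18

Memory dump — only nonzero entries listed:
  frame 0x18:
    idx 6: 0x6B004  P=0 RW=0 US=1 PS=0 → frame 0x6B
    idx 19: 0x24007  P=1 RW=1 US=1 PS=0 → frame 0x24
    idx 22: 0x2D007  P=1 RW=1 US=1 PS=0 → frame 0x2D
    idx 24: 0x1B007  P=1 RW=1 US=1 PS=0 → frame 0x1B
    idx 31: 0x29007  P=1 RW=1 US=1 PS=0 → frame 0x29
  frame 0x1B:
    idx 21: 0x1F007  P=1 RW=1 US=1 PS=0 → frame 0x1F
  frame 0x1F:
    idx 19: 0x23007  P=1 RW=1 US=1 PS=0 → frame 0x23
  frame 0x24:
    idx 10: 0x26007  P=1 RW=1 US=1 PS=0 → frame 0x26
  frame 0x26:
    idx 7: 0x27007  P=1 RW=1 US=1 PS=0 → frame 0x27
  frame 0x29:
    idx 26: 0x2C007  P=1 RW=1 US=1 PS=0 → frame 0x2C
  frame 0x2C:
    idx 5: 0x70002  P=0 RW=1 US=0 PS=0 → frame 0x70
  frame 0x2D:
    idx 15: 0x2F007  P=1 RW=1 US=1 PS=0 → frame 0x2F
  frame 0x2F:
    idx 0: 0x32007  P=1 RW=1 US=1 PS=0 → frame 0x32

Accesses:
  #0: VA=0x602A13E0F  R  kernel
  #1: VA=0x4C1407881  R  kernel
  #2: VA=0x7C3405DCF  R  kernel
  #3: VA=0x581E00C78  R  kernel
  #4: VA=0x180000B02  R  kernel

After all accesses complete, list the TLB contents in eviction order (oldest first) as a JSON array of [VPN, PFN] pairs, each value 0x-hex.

Trace:
#0 VA=0x602A13E0F (r,kernel):
  L0 @0x18[24] → 0x1B007  P=1,RW=1,US=1,PS=0
  L1 @0x1B[21] → 0x1F007  P=1,RW=1,US=1,PS=0
  L2 @0x1F[19] → 0x23007  P=1,RW=1,US=1,PS=0
  ✓ 0x23E0F  — 3 lookups
#1 VA=0x4C1407881 (r,kernel):
  L0 @0x18[19] → 0x24007  P=1,RW=1,US=1,PS=0
  L1 @0x24[10] → 0x26007  P=1,RW=1,US=1,PS=0
  L2 @0x26[7] → 0x27007  P=1,RW=1,US=1,PS=0
  ✓ 0x27881  — 3 lookups
#2 VA=0x7C3405DCF (r,kernel):
  L0 @0x18[31] → 0x29007  P=1,RW=1,US=1,PS=0
  L1 @0x29[26] → 0x2C007  P=1,RW=1,US=1,PS=0
  L2 @0x2C[5] → 0x70002  P=0,RW=1,US=0,PS=0
  ⇒ fault: PAGE_NOT_PRESENT  — 3 lookups
#3 VA=0x581E00C78 (r,kernel):
  L0 @0x18[22] → 0x2D007  P=1,RW=1,US=1,PS=0
  L1 @0x2D[15] → 0x2F007  P=1,RW=1,US=1,PS=0
  L2 @0x2F[0] → 0x32007  P=1,RW=1,US=1,PS=0
  ✓ 0x32C78  — 3 lookups
#4 VA=0x180000B02 (r,kernel):
  L0 @0x18[6] → 0x6B004  P=0,RW=0,US=1,PS=0
  ⇒ fault: PAGE_NOT_PRESENT  — 1 lookups

TLB: [["0x602A13", "0x23"], ["0x4C1407", "0x27"], ["0x581E00", "0x32"]]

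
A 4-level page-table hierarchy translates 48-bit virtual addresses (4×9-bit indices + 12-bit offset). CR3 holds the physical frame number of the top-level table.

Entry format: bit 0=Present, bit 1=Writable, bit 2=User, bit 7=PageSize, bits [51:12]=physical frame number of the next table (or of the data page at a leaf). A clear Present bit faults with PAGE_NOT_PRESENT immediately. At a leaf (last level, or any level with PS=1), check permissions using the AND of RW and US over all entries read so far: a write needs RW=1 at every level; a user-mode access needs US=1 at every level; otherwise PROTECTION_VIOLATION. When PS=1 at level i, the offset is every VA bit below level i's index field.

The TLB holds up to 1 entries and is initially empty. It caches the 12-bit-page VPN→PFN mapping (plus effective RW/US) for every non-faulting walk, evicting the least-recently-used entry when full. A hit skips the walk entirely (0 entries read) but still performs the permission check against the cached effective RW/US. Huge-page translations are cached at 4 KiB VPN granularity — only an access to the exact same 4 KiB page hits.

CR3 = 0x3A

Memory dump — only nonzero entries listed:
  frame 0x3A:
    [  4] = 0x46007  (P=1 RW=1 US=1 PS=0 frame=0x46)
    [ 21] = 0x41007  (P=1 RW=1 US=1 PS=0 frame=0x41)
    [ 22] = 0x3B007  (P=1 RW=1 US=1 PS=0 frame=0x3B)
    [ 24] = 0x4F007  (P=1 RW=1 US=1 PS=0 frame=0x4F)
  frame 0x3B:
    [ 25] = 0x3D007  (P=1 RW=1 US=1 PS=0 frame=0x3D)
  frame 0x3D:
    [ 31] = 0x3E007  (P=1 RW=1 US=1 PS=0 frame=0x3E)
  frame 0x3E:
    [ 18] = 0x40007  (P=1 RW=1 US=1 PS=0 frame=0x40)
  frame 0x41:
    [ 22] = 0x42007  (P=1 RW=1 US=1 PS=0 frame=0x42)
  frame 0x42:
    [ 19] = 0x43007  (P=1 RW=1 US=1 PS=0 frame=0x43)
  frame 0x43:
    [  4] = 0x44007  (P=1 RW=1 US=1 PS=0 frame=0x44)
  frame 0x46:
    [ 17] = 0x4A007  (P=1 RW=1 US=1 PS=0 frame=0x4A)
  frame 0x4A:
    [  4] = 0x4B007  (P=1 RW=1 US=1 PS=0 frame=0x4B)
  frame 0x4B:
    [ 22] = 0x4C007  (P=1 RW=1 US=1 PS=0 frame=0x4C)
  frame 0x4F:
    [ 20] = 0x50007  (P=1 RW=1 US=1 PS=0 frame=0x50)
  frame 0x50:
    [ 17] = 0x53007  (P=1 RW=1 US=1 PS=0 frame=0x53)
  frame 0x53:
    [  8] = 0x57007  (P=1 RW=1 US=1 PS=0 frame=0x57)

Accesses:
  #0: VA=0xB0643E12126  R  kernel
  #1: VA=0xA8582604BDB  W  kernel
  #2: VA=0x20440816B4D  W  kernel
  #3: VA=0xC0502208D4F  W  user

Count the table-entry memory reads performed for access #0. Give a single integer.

Walk each access:
#0 VA=0xB0643E12126 (r,kernel):
  L0: frame=0x3A idx=22 entry=0x3B007 [P=1 RW=1 US=1 PS=0]
  L1: frame=0x3B idx=25 entry=0x3D007 [P=1 RW=1 US=1 PS=0]
  L2: frame=0x3D idx=31 entry=0x3E007 [P=1 RW=1 US=1 PS=0]
  L3: frame=0x3E idx=18 entry=0x40007 [P=1 RW=1 US=1 PS=0]
  → PA=0x40126  (4 entries read)
#1 VA=0xA8582604BDB (w,kernel):
  L0: frame=0x3A idx=21 entry=0x41007 [P=1 RW=1 US=1 PS=0]
  L1: frame=0x41 idx=22 entry=0x42007 [P=1 RW=1 US=1 PS=0]
  L2: frame=0x42 idx=19 entry=0x43007 [P=1 RW=1 US=1 PS=0]
  L3: frame=0x43 idx=4 entry=0x44007 [P=1 RW=1 US=1 PS=0]
  → PA=0x44BDB  (4 entries read)
#2 VA=0x20440816B4D (w,kernel):
  L0: frame=0x3A idx=4 entry=0x46007 [P=1 RW=1 US=1 PS=0]
  L1: frame=0x46 idx=17 entry=0x4A007 [P=1 RW=1 US=1 PS=0]
  L2: frame=0x4A idx=4 entry=0x4B007 [P=1 RW=1 US=1 PS=0]
  L3: frame=0x4B idx=22 entry=0x4C007 [P=1 RW=1 US=1 PS=0]
  → PA=0x4CB4D  (4 entries read)
#3 VA=0xC0502208D4F (w,user):
  L0: frame=0x3A idx=24 entry=0x4F007 [P=1 RW=1 US=1 PS=0]
  L1: frame=0x4F idx=20 entry=0x50007 [P=1 RW=1 US=1 PS=0]
  L2: frame=0x50 idx=17 entry=0x53007 [P=1 RW=1 US=1 PS=0]
  L3: frame=0x53 idx=8 entry=0x57007 [P=1 RW=1 US=1 PS=0]
  → PA=0x57D4F  (4 entries read)

Entries read for #0: 4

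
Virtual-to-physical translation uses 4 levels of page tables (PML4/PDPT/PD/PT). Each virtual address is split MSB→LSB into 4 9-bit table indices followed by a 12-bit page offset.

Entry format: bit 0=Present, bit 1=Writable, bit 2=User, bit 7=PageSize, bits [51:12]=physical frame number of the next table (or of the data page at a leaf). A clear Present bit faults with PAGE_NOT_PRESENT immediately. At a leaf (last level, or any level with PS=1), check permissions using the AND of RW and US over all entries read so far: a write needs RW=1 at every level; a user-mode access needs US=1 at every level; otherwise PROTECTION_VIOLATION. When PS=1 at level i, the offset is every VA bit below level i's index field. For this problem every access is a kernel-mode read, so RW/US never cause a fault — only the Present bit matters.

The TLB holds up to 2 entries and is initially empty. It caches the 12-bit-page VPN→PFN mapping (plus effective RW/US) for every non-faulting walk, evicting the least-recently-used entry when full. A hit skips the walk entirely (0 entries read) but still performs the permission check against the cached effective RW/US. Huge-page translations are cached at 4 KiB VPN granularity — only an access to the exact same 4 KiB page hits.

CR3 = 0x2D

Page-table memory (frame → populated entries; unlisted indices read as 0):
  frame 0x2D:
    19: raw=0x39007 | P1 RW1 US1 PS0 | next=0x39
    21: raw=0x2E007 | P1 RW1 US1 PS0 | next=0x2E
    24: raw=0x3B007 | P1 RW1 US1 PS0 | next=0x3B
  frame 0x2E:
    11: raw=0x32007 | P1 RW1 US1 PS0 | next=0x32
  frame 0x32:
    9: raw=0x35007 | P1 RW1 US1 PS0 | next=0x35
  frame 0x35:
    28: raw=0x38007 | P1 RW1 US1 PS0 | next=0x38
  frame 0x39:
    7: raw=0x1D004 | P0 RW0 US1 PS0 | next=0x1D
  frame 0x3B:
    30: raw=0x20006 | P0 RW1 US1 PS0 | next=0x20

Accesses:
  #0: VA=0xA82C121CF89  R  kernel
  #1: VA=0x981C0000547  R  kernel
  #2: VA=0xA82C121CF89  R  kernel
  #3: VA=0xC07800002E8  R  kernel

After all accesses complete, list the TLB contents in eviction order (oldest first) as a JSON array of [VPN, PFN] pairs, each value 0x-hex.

Trace:
#0 VA=0xA82C121CF89 (r,kernel):
  lvl0: tbl 0x2D, slot 21 ⇒ 0x2E007 (P1/RW1/US1/PS0)
  lvl1: tbl 0x2E, slot 11 ⇒ 0x32007 (P1/RW1/US1/PS0)
  lvl2: tbl 0x32, slot 9 ⇒ 0x35007 (P1/RW1/US1/PS0)
  lvl3: tbl 0x35, slot 28 ⇒ 0x38007 (P1/RW1/US1/PS0)
  ✓ 0x38F89  — 4 lookups
#1 VA=0x981C0000547 (r,kernel):
  lvl0: tbl 0x2D, slot 19 ⇒ 0x39007 (P1/RW1/US1/PS0)
  lvl1: tbl 0x39, slot 7 ⇒ 0x1D004 (P0/RW0/US1/PS0)
  → PAGE_NOT_PRESENT  (2 entries read)
#2 VA=0xA82C121CF89 (r,kernel):
  TLB hit vpn=0xA82C121C → PA=0x38F89
#3 VA=0xC07800002E8 (r,kernel):
  lvl0: tbl 0x2D, slot 24 ⇒ 0x3B007 (P1/RW1/US1/PS0)
  lvl1: tbl 0x3B, slot 30 ⇒ 0x20006 (P0/RW1/US1/PS0)
  → PAGE_NOT_PRESENT  (2 entries read)

TLB: [["0xA82C121C", "0x38"]]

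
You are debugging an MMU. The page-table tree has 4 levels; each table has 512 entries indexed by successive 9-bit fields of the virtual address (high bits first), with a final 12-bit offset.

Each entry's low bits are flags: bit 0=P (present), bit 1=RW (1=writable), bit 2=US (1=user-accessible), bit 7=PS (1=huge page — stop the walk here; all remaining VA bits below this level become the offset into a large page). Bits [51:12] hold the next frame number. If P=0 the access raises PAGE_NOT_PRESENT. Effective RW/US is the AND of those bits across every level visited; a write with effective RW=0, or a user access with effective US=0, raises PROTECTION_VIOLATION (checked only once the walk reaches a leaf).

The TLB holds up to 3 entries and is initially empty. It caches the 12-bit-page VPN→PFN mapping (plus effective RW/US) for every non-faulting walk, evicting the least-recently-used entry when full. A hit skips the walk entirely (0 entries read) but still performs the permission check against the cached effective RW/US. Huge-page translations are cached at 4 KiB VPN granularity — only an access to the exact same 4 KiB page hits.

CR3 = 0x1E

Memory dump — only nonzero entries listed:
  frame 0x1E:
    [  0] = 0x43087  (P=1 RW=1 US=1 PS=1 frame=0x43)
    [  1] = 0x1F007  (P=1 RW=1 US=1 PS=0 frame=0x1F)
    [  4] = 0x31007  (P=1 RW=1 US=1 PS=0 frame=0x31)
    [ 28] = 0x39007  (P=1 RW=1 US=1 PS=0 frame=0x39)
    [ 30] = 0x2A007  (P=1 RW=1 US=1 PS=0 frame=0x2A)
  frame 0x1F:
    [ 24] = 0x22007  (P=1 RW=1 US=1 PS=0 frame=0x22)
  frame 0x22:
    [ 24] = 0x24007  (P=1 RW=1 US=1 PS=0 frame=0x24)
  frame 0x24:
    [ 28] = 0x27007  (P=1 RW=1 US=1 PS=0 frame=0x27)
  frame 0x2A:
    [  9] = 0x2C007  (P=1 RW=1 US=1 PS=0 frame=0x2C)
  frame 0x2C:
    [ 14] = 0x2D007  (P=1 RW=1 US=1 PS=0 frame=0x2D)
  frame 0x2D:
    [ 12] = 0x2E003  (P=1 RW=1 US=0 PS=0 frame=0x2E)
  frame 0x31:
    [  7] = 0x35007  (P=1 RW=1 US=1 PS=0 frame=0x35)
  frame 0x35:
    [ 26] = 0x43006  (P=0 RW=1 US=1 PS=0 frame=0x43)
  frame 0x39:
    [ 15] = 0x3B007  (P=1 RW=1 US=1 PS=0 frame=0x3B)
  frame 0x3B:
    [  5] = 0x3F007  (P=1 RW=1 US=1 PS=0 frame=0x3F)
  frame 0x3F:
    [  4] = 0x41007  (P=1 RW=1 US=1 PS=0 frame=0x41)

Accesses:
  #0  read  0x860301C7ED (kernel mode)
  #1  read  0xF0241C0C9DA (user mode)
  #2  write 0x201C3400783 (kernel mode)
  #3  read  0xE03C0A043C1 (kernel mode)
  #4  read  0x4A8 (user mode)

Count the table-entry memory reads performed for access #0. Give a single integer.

Per-access translation:
#0 VA=0x860301C7ED (r,kernel):
  [0] read 0x1E idx=1: raw=0x1F007 flags P=1 W=1 U=1 S=0
  [1] read 0x1F idx=24: raw=0x22007 flags P=1 W=1 U=1 S=0
  [2] read 0x22 idx=24: raw=0x24007 flags P=1 W=1 U=1 S=0
  [3] read 0x24 idx=28: raw=0x27007 flags P=1 W=1 U=1 S=0
  ✓ 0x277ED  — 4 lookups
#1 VA=0xF0241C0C9DA (r,user):
  [0] read 0x1E idx=30: raw=0x2A007 flags P=1 W=1 U=1 S=0
  [1] read 0x2A idx=9: raw=0x2C007 flags P=1 W=1 U=1 S=0
  [2] read 0x2C idx=14: raw=0x2D007 flags P=1 W=1 U=1 S=0
  [3] read 0x2D idx=12: raw=0x2E003 flags P=1 W=1 U=0 S=0
  → PROTECTION_VIOLATION  (4 entries read)
#2 VA=0x201C3400783 (w,kernel):
  [0] read 0x1E idx=4: raw=0x31007 flags P=1 W=1 U=1 S=0
  [1] read 0x31 idx=7: raw=0x35007 flags P=1 W=1 U=1 S=0
  [2] read 0x35 idx=26: raw=0x43006 flags P=0 W=1 U=1 S=0
  → PAGE_NOT_PRESENT  (3 entries read)
#3 VA=0xE03C0A043C1 (r,kernel):
  [0] read 0x1E idx=28: raw=0x39007 flags P=1 W=1 U=1 S=0
  [1] read 0x39 idx=15: raw=0x3B007 flags P=1 W=1 U=1 S=0
  [2] read 0x3B idx=5: raw=0x3F007 flags P=1 W=1 U=1 S=0
  [3] read 0x3F idx=4: raw=0x41007 flags P=1 W=1 U=1 S=0
  ✓ 0x413C1  — 4 lookups
#4 VA=0x4A8 (r,user):
  [0] read 0x1E idx=0: raw=0x43087 flags P=1 W=1 U=1 S=1
  ✓ 0x434A8 (huge @L0)  — 1 lookups

Entries read for #0: 4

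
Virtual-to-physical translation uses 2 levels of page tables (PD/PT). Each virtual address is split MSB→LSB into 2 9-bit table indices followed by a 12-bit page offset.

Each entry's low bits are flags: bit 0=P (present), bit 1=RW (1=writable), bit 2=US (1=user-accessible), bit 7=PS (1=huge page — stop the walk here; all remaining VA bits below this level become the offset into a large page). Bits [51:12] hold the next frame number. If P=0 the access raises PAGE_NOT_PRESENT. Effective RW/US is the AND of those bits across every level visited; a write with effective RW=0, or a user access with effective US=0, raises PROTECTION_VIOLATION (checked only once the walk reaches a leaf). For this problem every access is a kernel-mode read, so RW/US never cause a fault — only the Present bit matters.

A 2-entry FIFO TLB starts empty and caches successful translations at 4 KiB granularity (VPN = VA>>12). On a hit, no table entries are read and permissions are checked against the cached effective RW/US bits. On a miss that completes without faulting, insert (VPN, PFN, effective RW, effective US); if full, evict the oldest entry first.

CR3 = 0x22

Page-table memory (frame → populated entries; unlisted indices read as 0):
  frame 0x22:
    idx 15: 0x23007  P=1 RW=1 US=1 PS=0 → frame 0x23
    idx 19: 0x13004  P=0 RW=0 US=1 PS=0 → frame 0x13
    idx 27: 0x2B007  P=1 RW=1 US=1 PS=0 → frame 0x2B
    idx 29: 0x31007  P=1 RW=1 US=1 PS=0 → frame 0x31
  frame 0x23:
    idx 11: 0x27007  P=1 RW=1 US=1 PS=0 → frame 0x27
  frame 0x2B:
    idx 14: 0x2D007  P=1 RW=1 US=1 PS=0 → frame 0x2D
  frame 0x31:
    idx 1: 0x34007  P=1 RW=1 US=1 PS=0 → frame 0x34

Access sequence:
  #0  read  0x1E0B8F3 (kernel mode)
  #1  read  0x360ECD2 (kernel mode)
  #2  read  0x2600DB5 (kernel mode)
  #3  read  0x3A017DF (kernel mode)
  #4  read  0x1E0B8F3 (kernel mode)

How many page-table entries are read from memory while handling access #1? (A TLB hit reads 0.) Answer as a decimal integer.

Per-access translation:
#0 VA=0x1E0B8F3 (r,kernel):
  lvl0: tbl 0x22, slot 15 ⇒ 0x23007 (P1/RW1/US1/PS0)
  lvl1: tbl 0x23, slot 11 ⇒ 0x27007 (P1/RW1/US1/PS0)
  ⇒ phys 0x278F3  [2 reads]
#1 VA=0x360ECD2 (r,kernel):
  lvl0: tbl 0x22, slot 27 ⇒ 0x2B007 (P1/RW1/US1/PS0)
  lvl1: tbl 0x2B, slot 14 ⇒ 0x2D007 (P1/RW1/US1/PS0)
  ⇒ phys 0x2DCD2  [2 reads]
#2 VA=0x2600DB5 (r,kernel):
  lvl0: tbl 0x22, slot 19 ⇒ 0x13004 (P0/RW0/US1/PS0)
  → PAGE_NOT_PRESENT  (1 entries read)
#3 VA=0x3A017DF (r,kernel):
  lvl0: tbl 0x22, slot 29 ⇒ 0x31007 (P1/RW1/US1/PS0)
  lvl1: tbl 0x31, slot 1 ⇒ 0x34007 (P1/RW1/US1/PS0)
  ⇒ phys 0x347DF  [2 reads]
#4 VA=0x1E0B8F3 (r,kernel):
  lvl0: tbl 0x22, slot 15 ⇒ 0x23007 (P1/RW1/US1/PS0)
  lvl1: tbl 0x23, slot 11 ⇒ 0x27007 (P1/RW1/US1/PS0)
  ⇒ phys 0x278F3  [2 reads]

Entries read for #1: 2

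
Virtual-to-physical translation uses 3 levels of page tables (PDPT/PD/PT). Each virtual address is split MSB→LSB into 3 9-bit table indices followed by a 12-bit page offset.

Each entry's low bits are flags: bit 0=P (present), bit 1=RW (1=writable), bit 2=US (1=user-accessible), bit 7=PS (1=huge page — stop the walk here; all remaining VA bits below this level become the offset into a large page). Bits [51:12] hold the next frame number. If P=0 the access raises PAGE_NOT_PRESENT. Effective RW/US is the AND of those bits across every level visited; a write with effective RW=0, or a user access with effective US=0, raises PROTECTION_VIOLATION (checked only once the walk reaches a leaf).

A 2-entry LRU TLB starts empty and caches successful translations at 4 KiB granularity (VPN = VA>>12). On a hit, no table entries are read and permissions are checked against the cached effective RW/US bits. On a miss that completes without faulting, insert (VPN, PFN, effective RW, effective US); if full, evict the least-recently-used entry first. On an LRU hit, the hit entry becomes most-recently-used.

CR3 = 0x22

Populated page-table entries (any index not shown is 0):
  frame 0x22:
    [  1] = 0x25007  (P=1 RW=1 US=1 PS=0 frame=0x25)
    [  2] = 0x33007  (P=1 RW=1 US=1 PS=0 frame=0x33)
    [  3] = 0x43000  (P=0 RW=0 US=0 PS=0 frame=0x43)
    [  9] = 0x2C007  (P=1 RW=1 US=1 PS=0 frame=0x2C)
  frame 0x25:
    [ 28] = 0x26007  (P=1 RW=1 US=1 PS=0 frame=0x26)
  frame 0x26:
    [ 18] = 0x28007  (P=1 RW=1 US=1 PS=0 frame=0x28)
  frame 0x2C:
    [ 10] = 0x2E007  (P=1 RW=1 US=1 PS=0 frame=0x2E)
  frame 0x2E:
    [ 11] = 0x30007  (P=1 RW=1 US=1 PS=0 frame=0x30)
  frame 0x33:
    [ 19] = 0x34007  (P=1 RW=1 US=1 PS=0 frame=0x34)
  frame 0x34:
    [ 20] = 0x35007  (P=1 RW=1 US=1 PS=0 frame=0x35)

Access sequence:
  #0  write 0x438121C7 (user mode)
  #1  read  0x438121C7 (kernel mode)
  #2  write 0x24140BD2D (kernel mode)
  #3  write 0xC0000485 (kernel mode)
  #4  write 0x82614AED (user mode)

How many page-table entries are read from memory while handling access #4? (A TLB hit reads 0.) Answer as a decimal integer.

Walk each access:
#0 VA=0x438121C7 (w,user):
  lvl0: tbl 0x22, slot 1 ⇒ 0x25007 (P1/RW1/US1/PS0)
  lvl1: tbl 0x25, slot 28 ⇒ 0x26007 (P1/RW1/US1/PS0)
  lvl2: tbl 0x26, slot 18 ⇒ 0x28007 (P1/RW1/US1/PS0)
  → PA=0x281C7  (3 entries read)
#1 VA=0x438121C7 (r,kernel):
  TLB hit vpn=0x43812 → PA=0x281C7
#2 VA=0x24140BD2D (w,kernel):
  lvl0: tbl 0x22, slot 9 ⇒ 0x2C007 (P1/RW1/US1/PS0)
  lvl1: tbl 0x2C, slot 10 ⇒ 0x2E007 (P1/RW1/US1/PS0)
  lvl2: tbl 0x2E, slot 11 ⇒ 0x30007 (P1/RW1/US1/PS0)
  → PA=0x30D2D  (3 entries read)
#3 VA=0xC0000485 (w,kernel):
  lvl0: tbl 0x22, slot 3 ⇒ 0x43000 (P0/RW0/US0/PS0)
  ⇒ fault: PAGE_NOT_PRESENT  — 1 lookups
#4 VA=0x82614AED (w,user):
  lvl0: tbl 0x22, slot 2 ⇒ 0x33007 (P1/RW1/US1/PS0)
  lvl1: tbl 0x33, slot 19 ⇒ 0x34007 (P1/RW1/US1/PS0)
  lvl2: tbl 0x34, slot 20 ⇒ 0x35007 (P1/RW1/US1/PS0)
  → PA=0x35AED  (3 entries read)

Entries read for #4: 3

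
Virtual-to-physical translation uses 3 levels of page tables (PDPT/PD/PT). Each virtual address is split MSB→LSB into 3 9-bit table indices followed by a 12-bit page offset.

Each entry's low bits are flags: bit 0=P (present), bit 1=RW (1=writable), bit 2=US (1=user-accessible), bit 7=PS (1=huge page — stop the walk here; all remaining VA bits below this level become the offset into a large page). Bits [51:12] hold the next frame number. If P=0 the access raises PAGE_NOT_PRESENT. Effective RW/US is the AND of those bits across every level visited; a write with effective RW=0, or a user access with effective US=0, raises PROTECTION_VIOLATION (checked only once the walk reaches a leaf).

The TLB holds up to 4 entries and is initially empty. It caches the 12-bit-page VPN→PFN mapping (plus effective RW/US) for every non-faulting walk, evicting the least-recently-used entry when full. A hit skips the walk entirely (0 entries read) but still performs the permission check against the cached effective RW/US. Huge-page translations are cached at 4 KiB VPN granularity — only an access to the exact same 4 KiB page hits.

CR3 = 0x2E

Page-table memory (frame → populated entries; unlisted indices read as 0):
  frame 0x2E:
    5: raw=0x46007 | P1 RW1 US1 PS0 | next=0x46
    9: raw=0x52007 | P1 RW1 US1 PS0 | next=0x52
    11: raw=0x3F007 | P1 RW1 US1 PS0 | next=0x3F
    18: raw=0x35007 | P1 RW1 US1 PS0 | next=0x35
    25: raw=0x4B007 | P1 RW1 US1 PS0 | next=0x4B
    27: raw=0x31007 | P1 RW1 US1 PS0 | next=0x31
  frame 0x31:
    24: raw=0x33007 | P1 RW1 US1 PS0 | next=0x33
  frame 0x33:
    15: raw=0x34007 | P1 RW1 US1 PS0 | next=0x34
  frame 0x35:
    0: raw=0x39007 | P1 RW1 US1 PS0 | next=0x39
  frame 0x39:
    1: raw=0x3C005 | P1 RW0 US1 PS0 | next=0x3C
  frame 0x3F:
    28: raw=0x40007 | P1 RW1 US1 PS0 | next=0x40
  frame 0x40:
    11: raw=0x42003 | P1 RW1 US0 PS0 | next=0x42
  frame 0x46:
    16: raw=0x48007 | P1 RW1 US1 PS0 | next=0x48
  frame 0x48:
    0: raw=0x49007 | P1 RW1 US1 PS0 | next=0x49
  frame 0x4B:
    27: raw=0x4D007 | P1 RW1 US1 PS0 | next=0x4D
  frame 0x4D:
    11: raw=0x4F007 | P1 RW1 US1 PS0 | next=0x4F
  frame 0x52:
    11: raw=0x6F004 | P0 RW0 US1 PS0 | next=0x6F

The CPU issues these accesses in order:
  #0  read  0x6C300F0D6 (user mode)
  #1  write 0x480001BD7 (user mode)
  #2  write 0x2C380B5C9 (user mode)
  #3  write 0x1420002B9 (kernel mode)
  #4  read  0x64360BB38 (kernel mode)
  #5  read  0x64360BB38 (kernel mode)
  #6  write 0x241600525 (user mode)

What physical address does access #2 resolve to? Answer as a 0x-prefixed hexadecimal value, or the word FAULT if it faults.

Per-access translation:
#0 VA=0x6C300F0D6 (r,user):
  lvl0: tbl 0x2E, slot 27 ⇒ 0x31007 (P1/RW1/US1/PS0)
  lvl1: tbl 0x31, slot 24 ⇒ 0x33007 (P1/RW1/US1/PS0)
  lvl2: tbl 0x33, slot 15 ⇒ 0x34007 (P1/RW1/US1/PS0)
  → PA=0x340D6  (3 entries read)
#1 VA=0x480001BD7 (w,user):
  lvl0: tbl 0x2E, slot 18 ⇒ 0x35007 (P1/RW1/US1/PS0)
  lvl1: tbl 0x35, slot 0 ⇒ 0x39007 (P1/RW1/US1/PS0)
  lvl2: tbl 0x39, slot 1 ⇒ 0x3C005 (P1/RW0/US1/PS0)
  → PROTECTION_VIOLATION  (3 entries read)
#2 VA=0x2C380B5C9 (w,user):
  lvl0: tbl 0x2E, slot 11 ⇒ 0x3F007 (P1/RW1/US1/PS0)
  lvl1: tbl 0x3F, slot 28 ⇒ 0x40007 (P1/RW1/US1/PS0)
  lvl2: tbl 0x40, slot 11 ⇒ 0x42003 (P1/RW1/US0/PS0)
  → PROTECTION_VIOLATION  (3 entries read)
#3 VA=0x1420002B9 (w,kernel):
  lvl0: tbl 0x2E, slot 5 ⇒ 0x46007 (P1/RW1/US1/PS0)
  lvl1: tbl 0x46, slot 16 ⇒ 0x48007 (P1/RW1/US1/PS0)
  lvl2: tbl 0x48, slot 0 ⇒ 0x49007 (P1/RW1/US1/PS0)
  → PA=0x492B9  (3 entries read)
#4 VA=0x64360BB38 (r,kernel):
  lvl0: tbl 0x2E, slot 25 ⇒ 0x4B007 (P1/RW1/US1/PS0)
  lvl1: tbl 0x4B, slot 27 ⇒ 0x4D007 (P1/RW1/US1/PS0)
  lvl2: tbl 0x4D, slot 11 ⇒ 0x4F007 (P1/RW1/US1/PS0)
  → PA=0x4FB38  (3 entries read)
#5 VA=0x64360BB38 (r,kernel):
  TLB hit vpn=0x64360B → PA=0x4FB38
#6 VA=0x241600525 (w,user):
  lvl0: tbl 0x2E, slot 9 ⇒ 0x52007 (P1/RW1/US1/PS0)
  lvl1: tbl 0x52, slot 11 ⇒ 0x6F004 (P0/RW0/US1/PS0)
  → PAGE_NOT_PRESENT  (2 entries read)

Access #2 PA: FAULT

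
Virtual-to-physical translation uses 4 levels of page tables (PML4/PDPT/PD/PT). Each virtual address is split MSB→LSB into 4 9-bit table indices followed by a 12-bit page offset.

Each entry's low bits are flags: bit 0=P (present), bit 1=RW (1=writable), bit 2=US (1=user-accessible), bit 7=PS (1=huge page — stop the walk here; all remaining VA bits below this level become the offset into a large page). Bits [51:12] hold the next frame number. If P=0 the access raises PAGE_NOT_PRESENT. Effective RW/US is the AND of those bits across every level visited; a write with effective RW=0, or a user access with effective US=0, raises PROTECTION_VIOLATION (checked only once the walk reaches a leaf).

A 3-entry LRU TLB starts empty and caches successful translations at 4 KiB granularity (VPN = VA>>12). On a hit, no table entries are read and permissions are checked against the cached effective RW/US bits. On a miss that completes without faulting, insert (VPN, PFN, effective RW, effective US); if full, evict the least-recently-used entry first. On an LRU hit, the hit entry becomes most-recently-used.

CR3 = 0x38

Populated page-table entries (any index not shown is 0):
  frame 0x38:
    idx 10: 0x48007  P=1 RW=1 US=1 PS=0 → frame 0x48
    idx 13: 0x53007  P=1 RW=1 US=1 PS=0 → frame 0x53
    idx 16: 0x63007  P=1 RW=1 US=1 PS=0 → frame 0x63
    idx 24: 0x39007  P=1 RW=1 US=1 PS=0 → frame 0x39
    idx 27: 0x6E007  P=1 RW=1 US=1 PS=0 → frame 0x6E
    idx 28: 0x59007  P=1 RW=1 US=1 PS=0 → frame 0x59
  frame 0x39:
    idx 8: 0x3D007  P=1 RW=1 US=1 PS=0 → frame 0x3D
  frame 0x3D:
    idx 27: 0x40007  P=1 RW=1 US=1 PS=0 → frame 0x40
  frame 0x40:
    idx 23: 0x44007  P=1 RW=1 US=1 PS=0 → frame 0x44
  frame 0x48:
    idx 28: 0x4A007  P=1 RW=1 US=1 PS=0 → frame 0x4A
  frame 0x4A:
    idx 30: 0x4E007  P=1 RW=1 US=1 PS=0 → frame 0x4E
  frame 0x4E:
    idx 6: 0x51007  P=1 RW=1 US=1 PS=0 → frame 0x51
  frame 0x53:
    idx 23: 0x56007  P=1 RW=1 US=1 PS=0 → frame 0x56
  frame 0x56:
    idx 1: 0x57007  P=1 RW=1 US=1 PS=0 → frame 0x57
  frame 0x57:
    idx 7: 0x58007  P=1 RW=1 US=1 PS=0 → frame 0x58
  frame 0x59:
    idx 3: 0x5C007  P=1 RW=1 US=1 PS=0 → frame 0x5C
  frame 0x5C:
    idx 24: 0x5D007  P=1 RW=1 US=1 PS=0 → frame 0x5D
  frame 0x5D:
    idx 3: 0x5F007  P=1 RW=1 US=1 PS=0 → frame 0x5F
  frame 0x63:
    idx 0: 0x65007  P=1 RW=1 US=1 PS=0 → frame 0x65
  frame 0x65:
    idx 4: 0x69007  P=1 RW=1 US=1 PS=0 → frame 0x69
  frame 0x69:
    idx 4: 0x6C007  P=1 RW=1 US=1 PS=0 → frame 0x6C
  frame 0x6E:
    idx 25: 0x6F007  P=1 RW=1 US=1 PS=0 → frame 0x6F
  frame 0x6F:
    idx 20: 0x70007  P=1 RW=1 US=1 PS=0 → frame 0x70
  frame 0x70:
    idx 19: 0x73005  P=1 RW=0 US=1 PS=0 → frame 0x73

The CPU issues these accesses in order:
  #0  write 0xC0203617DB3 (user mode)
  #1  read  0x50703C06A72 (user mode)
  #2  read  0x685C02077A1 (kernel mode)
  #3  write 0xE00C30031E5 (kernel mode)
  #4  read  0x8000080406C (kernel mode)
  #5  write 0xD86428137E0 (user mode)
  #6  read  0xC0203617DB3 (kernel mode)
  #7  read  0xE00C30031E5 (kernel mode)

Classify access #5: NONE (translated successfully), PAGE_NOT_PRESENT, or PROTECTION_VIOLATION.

Per-access translation:
#0 VA=0xC0203617DB3 (w,user):
  L0 @0x38[24] → 0x39007  P=1,RW=1,US=1,PS=0
  L1 @0x39[8] → 0x3D007  P=1,RW=1,US=1,PS=0
  L2 @0x3D[27] → 0x40007  P=1,RW=1,US=1,PS=0
  L3 @0x40[23] → 0x44007  P=1,RW=1,US=1,PS=0
  ⇒ phys 0x44DB3  [4 reads]
#1 VA=0x50703C06A72 (r,user):
  L0 @0x38[10] → 0x48007  P=1,RW=1,US=1,PS=0
  L1 @0x48[28] → 0x4A007  P=1,RW=1,US=1,PS=0
  L2 @0x4A[30] → 0x4E007  P=1,RW=1,US=1,PS=0
  L3 @0x4E[6] → 0x51007  P=1,RW=1,US=1,PS=0
  ⇒ phys 0x51A72  [4 reads]
#2 VA=0x685C02077A1 (r,kernel):
  L0 @0x38[13] → 0x53007  P=1,RW=1,US=1,PS=0
  L1 @0x53[23] → 0x56007  P=1,RW=1,US=1,PS=0
  L2 @0x56[1] → 0x57007  P=1,RW=1,US=1,PS=0
  L3 @0x57[7] → 0x58007  P=1,RW=1,US=1,PS=0
  ⇒ phys 0x587A1  [4 reads]
#3 VA=0xE00C30031E5 (w,kernel):
  L0 @0x38[28] → 0x59007  P=1,RW=1,US=1,PS=0
  L1 @0x59[3] → 0x5C007  P=1,RW=1,US=1,PS=0
  L2 @0x5C[24] → 0x5D007  P=1,RW=1,US=1,PS=0
  L3 @0x5D[3] → 0x5F007  P=1,RW=1,US=1,PS=0
  ⇒ phys 0x5F1E5  [4 reads]
#4 VA=0x8000080406C (r,kernel):
  L0 @0x38[16] → 0x63007  P=1,RW=1,US=1,PS=0
  L1 @0x63[0] → 0x65007  P=1,RW=1,US=1,PS=0
  L2 @0x65[4] → 0x69007  P=1,RW=1,US=1,PS=0
  L3 @0x69[4] → 0x6C007  P=1,RW=1,US=1,PS=0
  ⇒ phys 0x6C06C  [4 reads]
#5 VA=0xD86428137E0 (w,user):
  L0 @0x38[27] → 0x6E007  P=1,RW=1,US=1,PS=0
  L1 @0x6E[25] → 0x6F007  P=1,RW=1,US=1,PS=0
  L2 @0x6F[20] → 0x70007  P=1,RW=1,US=1,PS=0
  L3 @0x70[19] → 0x73005  P=1,RW=0,US=1,PS=0
  ⇒ fault: PROTECTION_VIOLATION  — 4 lookups
#6 VA=0xC0203617DB3 (r,kernel):
  L0 @0x38[24] → 0x39007  P=1,RW=1,US=1,PS=0
  L1 @0x39[8] → 0x3D007  P=1,RW=1,US=1,PS=0
  L2 @0x3D[27] → 0x40007  P=1,RW=1,US=1,PS=0
  L3 @0x40[23] → 0x44007  P=1,RW=1,US=1,PS=0
  ⇒ phys 0x44DB3  [4 reads]
#7 VA=0xE00C30031E5 (r,kernel):
  TLB hit vpn=0xE00C3003 → PA=0x5F1E5

Access #5 fault: PROTECTION_VIOLATION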